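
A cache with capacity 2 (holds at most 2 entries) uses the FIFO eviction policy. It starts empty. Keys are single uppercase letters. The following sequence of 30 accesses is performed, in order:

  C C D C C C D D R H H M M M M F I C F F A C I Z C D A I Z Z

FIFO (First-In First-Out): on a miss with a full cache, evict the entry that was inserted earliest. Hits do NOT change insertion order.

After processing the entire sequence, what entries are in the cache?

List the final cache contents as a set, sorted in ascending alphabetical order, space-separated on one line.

Answer: I Z

Derivation:
FIFO simulation (capacity=2):
  1. access C: MISS. Cache (old->new): [C]
  2. access C: HIT. Cache (old->new): [C]
  3. access D: MISS. Cache (old->new): [C D]
  4. access C: HIT. Cache (old->new): [C D]
  5. access C: HIT. Cache (old->new): [C D]
  6. access C: HIT. Cache (old->new): [C D]
  7. access D: HIT. Cache (old->new): [C D]
  8. access D: HIT. Cache (old->new): [C D]
  9. access R: MISS, evict C. Cache (old->new): [D R]
  10. access H: MISS, evict D. Cache (old->new): [R H]
  11. access H: HIT. Cache (old->new): [R H]
  12. access M: MISS, evict R. Cache (old->new): [H M]
  13. access M: HIT. Cache (old->new): [H M]
  14. access M: HIT. Cache (old->new): [H M]
  15. access M: HIT. Cache (old->new): [H M]
  16. access F: MISS, evict H. Cache (old->new): [M F]
  17. access I: MISS, evict M. Cache (old->new): [F I]
  18. access C: MISS, evict F. Cache (old->new): [I C]
  19. access F: MISS, evict I. Cache (old->new): [C F]
  20. access F: HIT. Cache (old->new): [C F]
  21. access A: MISS, evict C. Cache (old->new): [F A]
  22. access C: MISS, evict F. Cache (old->new): [A C]
  23. access I: MISS, evict A. Cache (old->new): [C I]
  24. access Z: MISS, evict C. Cache (old->new): [I Z]
  25. access C: MISS, evict I. Cache (old->new): [Z C]
  26. access D: MISS, evict Z. Cache (old->new): [C D]
  27. access A: MISS, evict C. Cache (old->new): [D A]
  28. access I: MISS, evict D. Cache (old->new): [A I]
  29. access Z: MISS, evict A. Cache (old->new): [I Z]
  30. access Z: HIT. Cache (old->new): [I Z]
Total: 12 hits, 18 misses, 16 evictions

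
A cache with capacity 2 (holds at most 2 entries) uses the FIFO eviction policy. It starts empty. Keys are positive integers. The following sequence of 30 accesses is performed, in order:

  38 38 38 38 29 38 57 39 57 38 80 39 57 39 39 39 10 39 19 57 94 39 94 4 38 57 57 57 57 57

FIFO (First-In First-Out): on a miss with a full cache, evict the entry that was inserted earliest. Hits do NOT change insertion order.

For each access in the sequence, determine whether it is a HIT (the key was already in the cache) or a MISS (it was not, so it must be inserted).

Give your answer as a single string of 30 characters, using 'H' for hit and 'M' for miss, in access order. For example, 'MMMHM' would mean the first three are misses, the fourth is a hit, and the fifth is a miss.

Answer: MHHHMHMMHMMMMHHHMMMMMMHMMMHHHH

Derivation:
FIFO simulation (capacity=2):
  1. access 38: MISS. Cache (old->new): [38]
  2. access 38: HIT. Cache (old->new): [38]
  3. access 38: HIT. Cache (old->new): [38]
  4. access 38: HIT. Cache (old->new): [38]
  5. access 29: MISS. Cache (old->new): [38 29]
  6. access 38: HIT. Cache (old->new): [38 29]
  7. access 57: MISS, evict 38. Cache (old->new): [29 57]
  8. access 39: MISS, evict 29. Cache (old->new): [57 39]
  9. access 57: HIT. Cache (old->new): [57 39]
  10. access 38: MISS, evict 57. Cache (old->new): [39 38]
  11. access 80: MISS, evict 39. Cache (old->new): [38 80]
  12. access 39: MISS, evict 38. Cache (old->new): [80 39]
  13. access 57: MISS, evict 80. Cache (old->new): [39 57]
  14. access 39: HIT. Cache (old->new): [39 57]
  15. access 39: HIT. Cache (old->new): [39 57]
  16. access 39: HIT. Cache (old->new): [39 57]
  17. access 10: MISS, evict 39. Cache (old->new): [57 10]
  18. access 39: MISS, evict 57. Cache (old->new): [10 39]
  19. access 19: MISS, evict 10. Cache (old->new): [39 19]
  20. access 57: MISS, evict 39. Cache (old->new): [19 57]
  21. access 94: MISS, evict 19. Cache (old->new): [57 94]
  22. access 39: MISS, evict 57. Cache (old->new): [94 39]
  23. access 94: HIT. Cache (old->new): [94 39]
  24. access 4: MISS, evict 94. Cache (old->new): [39 4]
  25. access 38: MISS, evict 39. Cache (old->new): [4 38]
  26. access 57: MISS, evict 4. Cache (old->new): [38 57]
  27. access 57: HIT. Cache (old->new): [38 57]
  28. access 57: HIT. Cache (old->new): [38 57]
  29. access 57: HIT. Cache (old->new): [38 57]
  30. access 57: HIT. Cache (old->new): [38 57]
Total: 13 hits, 17 misses, 15 evictions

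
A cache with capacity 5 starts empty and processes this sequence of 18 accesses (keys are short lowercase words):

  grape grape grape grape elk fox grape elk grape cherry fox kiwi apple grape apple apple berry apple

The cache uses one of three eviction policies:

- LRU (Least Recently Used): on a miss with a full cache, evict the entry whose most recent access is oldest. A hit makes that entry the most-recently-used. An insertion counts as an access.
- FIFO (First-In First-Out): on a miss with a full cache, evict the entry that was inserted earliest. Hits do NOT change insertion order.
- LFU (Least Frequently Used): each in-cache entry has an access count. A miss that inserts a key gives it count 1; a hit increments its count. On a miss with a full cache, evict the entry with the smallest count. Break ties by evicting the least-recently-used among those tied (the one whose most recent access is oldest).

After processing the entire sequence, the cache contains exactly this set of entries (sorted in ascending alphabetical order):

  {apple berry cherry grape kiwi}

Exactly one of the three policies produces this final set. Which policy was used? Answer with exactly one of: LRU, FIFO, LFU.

Answer: FIFO

Derivation:
Simulating under each policy and comparing final sets:
  LRU: final set = {apple berry fox grape kiwi} -> differs
  FIFO: final set = {apple berry cherry grape kiwi} -> MATCHES target
  LFU: final set = {apple berry elk fox grape} -> differs
Only FIFO produces the target set.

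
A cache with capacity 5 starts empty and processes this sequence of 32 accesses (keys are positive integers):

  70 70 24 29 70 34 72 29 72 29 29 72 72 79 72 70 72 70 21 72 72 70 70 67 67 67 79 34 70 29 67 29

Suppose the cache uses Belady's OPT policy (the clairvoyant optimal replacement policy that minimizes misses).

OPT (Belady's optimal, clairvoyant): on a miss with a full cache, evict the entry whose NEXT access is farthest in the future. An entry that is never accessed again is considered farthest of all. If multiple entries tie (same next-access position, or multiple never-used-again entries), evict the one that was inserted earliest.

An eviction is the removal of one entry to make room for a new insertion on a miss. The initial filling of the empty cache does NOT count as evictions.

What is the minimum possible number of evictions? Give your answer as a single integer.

Answer: 4

Derivation:
OPT (Belady) simulation (capacity=5):
  1. access 70: MISS. Cache: [70]
  2. access 70: HIT. Next use of 70: step 5. Cache: [70]
  3. access 24: MISS. Cache: [70 24]
  4. access 29: MISS. Cache: [70 24 29]
  5. access 70: HIT. Next use of 70: step 16. Cache: [70 24 29]
  6. access 34: MISS. Cache: [70 24 29 34]
  7. access 72: MISS. Cache: [70 24 29 34 72]
  8. access 29: HIT. Next use of 29: step 10. Cache: [70 24 29 34 72]
  9. access 72: HIT. Next use of 72: step 12. Cache: [70 24 29 34 72]
  10. access 29: HIT. Next use of 29: step 11. Cache: [70 24 29 34 72]
  11. access 29: HIT. Next use of 29: step 30. Cache: [70 24 29 34 72]
  12. access 72: HIT. Next use of 72: step 13. Cache: [70 24 29 34 72]
  13. access 72: HIT. Next use of 72: step 15. Cache: [70 24 29 34 72]
  14. access 79: MISS, evict 24 (next use: never). Cache: [70 29 34 72 79]
  15. access 72: HIT. Next use of 72: step 17. Cache: [70 29 34 72 79]
  16. access 70: HIT. Next use of 70: step 18. Cache: [70 29 34 72 79]
  17. access 72: HIT. Next use of 72: step 20. Cache: [70 29 34 72 79]
  18. access 70: HIT. Next use of 70: step 22. Cache: [70 29 34 72 79]
  19. access 21: MISS, evict 29 (next use: step 30). Cache: [70 34 72 79 21]
  20. access 72: HIT. Next use of 72: step 21. Cache: [70 34 72 79 21]
  21. access 72: HIT. Next use of 72: never. Cache: [70 34 72 79 21]
  22. access 70: HIT. Next use of 70: step 23. Cache: [70 34 72 79 21]
  23. access 70: HIT. Next use of 70: step 29. Cache: [70 34 72 79 21]
  24. access 67: MISS, evict 72 (next use: never). Cache: [70 34 79 21 67]
  25. access 67: HIT. Next use of 67: step 26. Cache: [70 34 79 21 67]
  26. access 67: HIT. Next use of 67: step 31. Cache: [70 34 79 21 67]
  27. access 79: HIT. Next use of 79: never. Cache: [70 34 79 21 67]
  28. access 34: HIT. Next use of 34: never. Cache: [70 34 79 21 67]
  29. access 70: HIT. Next use of 70: never. Cache: [70 34 79 21 67]
  30. access 29: MISS, evict 70 (next use: never). Cache: [34 79 21 67 29]
  31. access 67: HIT. Next use of 67: never. Cache: [34 79 21 67 29]
  32. access 29: HIT. Next use of 29: never. Cache: [34 79 21 67 29]
Total: 23 hits, 9 misses, 4 evictions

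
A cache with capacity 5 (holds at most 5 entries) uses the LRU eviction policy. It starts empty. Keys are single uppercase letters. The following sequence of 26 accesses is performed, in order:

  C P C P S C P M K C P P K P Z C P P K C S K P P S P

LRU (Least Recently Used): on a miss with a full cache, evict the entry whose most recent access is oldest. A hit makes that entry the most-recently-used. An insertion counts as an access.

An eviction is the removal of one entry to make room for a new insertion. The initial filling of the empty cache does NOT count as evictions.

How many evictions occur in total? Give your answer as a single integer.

Answer: 2

Derivation:
LRU simulation (capacity=5):
  1. access C: MISS. Cache (LRU->MRU): [C]
  2. access P: MISS. Cache (LRU->MRU): [C P]
  3. access C: HIT. Cache (LRU->MRU): [P C]
  4. access P: HIT. Cache (LRU->MRU): [C P]
  5. access S: MISS. Cache (LRU->MRU): [C P S]
  6. access C: HIT. Cache (LRU->MRU): [P S C]
  7. access P: HIT. Cache (LRU->MRU): [S C P]
  8. access M: MISS. Cache (LRU->MRU): [S C P M]
  9. access K: MISS. Cache (LRU->MRU): [S C P M K]
  10. access C: HIT. Cache (LRU->MRU): [S P M K C]
  11. access P: HIT. Cache (LRU->MRU): [S M K C P]
  12. access P: HIT. Cache (LRU->MRU): [S M K C P]
  13. access K: HIT. Cache (LRU->MRU): [S M C P K]
  14. access P: HIT. Cache (LRU->MRU): [S M C K P]
  15. access Z: MISS, evict S. Cache (LRU->MRU): [M C K P Z]
  16. access C: HIT. Cache (LRU->MRU): [M K P Z C]
  17. access P: HIT. Cache (LRU->MRU): [M K Z C P]
  18. access P: HIT. Cache (LRU->MRU): [M K Z C P]
  19. access K: HIT. Cache (LRU->MRU): [M Z C P K]
  20. access C: HIT. Cache (LRU->MRU): [M Z P K C]
  21. access S: MISS, evict M. Cache (LRU->MRU): [Z P K C S]
  22. access K: HIT. Cache (LRU->MRU): [Z P C S K]
  23. access P: HIT. Cache (LRU->MRU): [Z C S K P]
  24. access P: HIT. Cache (LRU->MRU): [Z C S K P]
  25. access S: HIT. Cache (LRU->MRU): [Z C K P S]
  26. access P: HIT. Cache (LRU->MRU): [Z C K S P]
Total: 19 hits, 7 misses, 2 evictions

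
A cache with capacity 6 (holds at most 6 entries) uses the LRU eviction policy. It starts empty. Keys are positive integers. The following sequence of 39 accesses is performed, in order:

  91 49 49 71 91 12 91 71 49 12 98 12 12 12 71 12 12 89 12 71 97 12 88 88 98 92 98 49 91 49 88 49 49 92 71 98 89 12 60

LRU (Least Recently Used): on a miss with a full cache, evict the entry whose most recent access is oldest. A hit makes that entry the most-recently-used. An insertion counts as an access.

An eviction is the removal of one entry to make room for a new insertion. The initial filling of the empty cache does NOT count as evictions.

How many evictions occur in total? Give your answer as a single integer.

LRU simulation (capacity=6):
  1. access 91: MISS. Cache (LRU->MRU): [91]
  2. access 49: MISS. Cache (LRU->MRU): [91 49]
  3. access 49: HIT. Cache (LRU->MRU): [91 49]
  4. access 71: MISS. Cache (LRU->MRU): [91 49 71]
  5. access 91: HIT. Cache (LRU->MRU): [49 71 91]
  6. access 12: MISS. Cache (LRU->MRU): [49 71 91 12]
  7. access 91: HIT. Cache (LRU->MRU): [49 71 12 91]
  8. access 71: HIT. Cache (LRU->MRU): [49 12 91 71]
  9. access 49: HIT. Cache (LRU->MRU): [12 91 71 49]
  10. access 12: HIT. Cache (LRU->MRU): [91 71 49 12]
  11. access 98: MISS. Cache (LRU->MRU): [91 71 49 12 98]
  12. access 12: HIT. Cache (LRU->MRU): [91 71 49 98 12]
  13. access 12: HIT. Cache (LRU->MRU): [91 71 49 98 12]
  14. access 12: HIT. Cache (LRU->MRU): [91 71 49 98 12]
  15. access 71: HIT. Cache (LRU->MRU): [91 49 98 12 71]
  16. access 12: HIT. Cache (LRU->MRU): [91 49 98 71 12]
  17. access 12: HIT. Cache (LRU->MRU): [91 49 98 71 12]
  18. access 89: MISS. Cache (LRU->MRU): [91 49 98 71 12 89]
  19. access 12: HIT. Cache (LRU->MRU): [91 49 98 71 89 12]
  20. access 71: HIT. Cache (LRU->MRU): [91 49 98 89 12 71]
  21. access 97: MISS, evict 91. Cache (LRU->MRU): [49 98 89 12 71 97]
  22. access 12: HIT. Cache (LRU->MRU): [49 98 89 71 97 12]
  23. access 88: MISS, evict 49. Cache (LRU->MRU): [98 89 71 97 12 88]
  24. access 88: HIT. Cache (LRU->MRU): [98 89 71 97 12 88]
  25. access 98: HIT. Cache (LRU->MRU): [89 71 97 12 88 98]
  26. access 92: MISS, evict 89. Cache (LRU->MRU): [71 97 12 88 98 92]
  27. access 98: HIT. Cache (LRU->MRU): [71 97 12 88 92 98]
  28. access 49: MISS, evict 71. Cache (LRU->MRU): [97 12 88 92 98 49]
  29. access 91: MISS, evict 97. Cache (LRU->MRU): [12 88 92 98 49 91]
  30. access 49: HIT. Cache (LRU->MRU): [12 88 92 98 91 49]
  31. access 88: HIT. Cache (LRU->MRU): [12 92 98 91 49 88]
  32. access 49: HIT. Cache (LRU->MRU): [12 92 98 91 88 49]
  33. access 49: HIT. Cache (LRU->MRU): [12 92 98 91 88 49]
  34. access 92: HIT. Cache (LRU->MRU): [12 98 91 88 49 92]
  35. access 71: MISS, evict 12. Cache (LRU->MRU): [98 91 88 49 92 71]
  36. access 98: HIT. Cache (LRU->MRU): [91 88 49 92 71 98]
  37. access 89: MISS, evict 91. Cache (LRU->MRU): [88 49 92 71 98 89]
  38. access 12: MISS, evict 88. Cache (LRU->MRU): [49 92 71 98 89 12]
  39. access 60: MISS, evict 49. Cache (LRU->MRU): [92 71 98 89 12 60]
Total: 24 hits, 15 misses, 9 evictions

Answer: 9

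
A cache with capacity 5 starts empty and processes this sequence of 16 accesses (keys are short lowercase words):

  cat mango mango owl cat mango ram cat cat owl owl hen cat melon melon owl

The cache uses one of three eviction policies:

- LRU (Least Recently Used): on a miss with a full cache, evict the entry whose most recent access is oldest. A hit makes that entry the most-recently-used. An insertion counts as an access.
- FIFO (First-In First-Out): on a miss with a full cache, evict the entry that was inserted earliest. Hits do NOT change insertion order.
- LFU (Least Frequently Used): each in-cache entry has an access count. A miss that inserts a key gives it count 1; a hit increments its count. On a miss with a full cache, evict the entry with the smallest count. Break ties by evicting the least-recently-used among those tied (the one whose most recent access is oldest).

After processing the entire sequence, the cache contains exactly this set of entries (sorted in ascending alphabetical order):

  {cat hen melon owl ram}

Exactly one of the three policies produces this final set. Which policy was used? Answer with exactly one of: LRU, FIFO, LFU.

Answer: LRU

Derivation:
Simulating under each policy and comparing final sets:
  LRU: final set = {cat hen melon owl ram} -> MATCHES target
  FIFO: final set = {hen mango melon owl ram} -> differs
  LFU: final set = {cat hen mango melon owl} -> differs
Only LRU produces the target set.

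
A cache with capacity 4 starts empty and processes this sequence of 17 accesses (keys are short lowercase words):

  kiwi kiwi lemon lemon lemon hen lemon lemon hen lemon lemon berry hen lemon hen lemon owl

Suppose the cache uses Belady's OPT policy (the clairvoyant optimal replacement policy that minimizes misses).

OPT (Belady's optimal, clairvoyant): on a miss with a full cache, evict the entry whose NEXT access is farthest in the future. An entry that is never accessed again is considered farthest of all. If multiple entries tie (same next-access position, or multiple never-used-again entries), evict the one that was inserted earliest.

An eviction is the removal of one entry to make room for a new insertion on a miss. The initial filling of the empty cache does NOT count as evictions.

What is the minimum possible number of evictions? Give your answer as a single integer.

OPT (Belady) simulation (capacity=4):
  1. access kiwi: MISS. Cache: [kiwi]
  2. access kiwi: HIT. Next use of kiwi: never. Cache: [kiwi]
  3. access lemon: MISS. Cache: [kiwi lemon]
  4. access lemon: HIT. Next use of lemon: step 5. Cache: [kiwi lemon]
  5. access lemon: HIT. Next use of lemon: step 7. Cache: [kiwi lemon]
  6. access hen: MISS. Cache: [kiwi lemon hen]
  7. access lemon: HIT. Next use of lemon: step 8. Cache: [kiwi lemon hen]
  8. access lemon: HIT. Next use of lemon: step 10. Cache: [kiwi lemon hen]
  9. access hen: HIT. Next use of hen: step 13. Cache: [kiwi lemon hen]
  10. access lemon: HIT. Next use of lemon: step 11. Cache: [kiwi lemon hen]
  11. access lemon: HIT. Next use of lemon: step 14. Cache: [kiwi lemon hen]
  12. access berry: MISS. Cache: [kiwi lemon hen berry]
  13. access hen: HIT. Next use of hen: step 15. Cache: [kiwi lemon hen berry]
  14. access lemon: HIT. Next use of lemon: step 16. Cache: [kiwi lemon hen berry]
  15. access hen: HIT. Next use of hen: never. Cache: [kiwi lemon hen berry]
  16. access lemon: HIT. Next use of lemon: never. Cache: [kiwi lemon hen berry]
  17. access owl: MISS, evict kiwi (next use: never). Cache: [lemon hen berry owl]
Total: 12 hits, 5 misses, 1 evictions

Answer: 1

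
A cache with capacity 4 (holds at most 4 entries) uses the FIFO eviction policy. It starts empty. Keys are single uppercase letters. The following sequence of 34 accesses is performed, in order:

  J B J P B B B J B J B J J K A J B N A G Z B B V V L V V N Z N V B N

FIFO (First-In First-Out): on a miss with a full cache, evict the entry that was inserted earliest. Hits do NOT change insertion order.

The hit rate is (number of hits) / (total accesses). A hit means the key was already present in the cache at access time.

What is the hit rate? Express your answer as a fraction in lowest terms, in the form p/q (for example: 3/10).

Answer: 10/17

Derivation:
FIFO simulation (capacity=4):
  1. access J: MISS. Cache (old->new): [J]
  2. access B: MISS. Cache (old->new): [J B]
  3. access J: HIT. Cache (old->new): [J B]
  4. access P: MISS. Cache (old->new): [J B P]
  5. access B: HIT. Cache (old->new): [J B P]
  6. access B: HIT. Cache (old->new): [J B P]
  7. access B: HIT. Cache (old->new): [J B P]
  8. access J: HIT. Cache (old->new): [J B P]
  9. access B: HIT. Cache (old->new): [J B P]
  10. access J: HIT. Cache (old->new): [J B P]
  11. access B: HIT. Cache (old->new): [J B P]
  12. access J: HIT. Cache (old->new): [J B P]
  13. access J: HIT. Cache (old->new): [J B P]
  14. access K: MISS. Cache (old->new): [J B P K]
  15. access A: MISS, evict J. Cache (old->new): [B P K A]
  16. access J: MISS, evict B. Cache (old->new): [P K A J]
  17. access B: MISS, evict P. Cache (old->new): [K A J B]
  18. access N: MISS, evict K. Cache (old->new): [A J B N]
  19. access A: HIT. Cache (old->new): [A J B N]
  20. access G: MISS, evict A. Cache (old->new): [J B N G]
  21. access Z: MISS, evict J. Cache (old->new): [B N G Z]
  22. access B: HIT. Cache (old->new): [B N G Z]
  23. access B: HIT. Cache (old->new): [B N G Z]
  24. access V: MISS, evict B. Cache (old->new): [N G Z V]
  25. access V: HIT. Cache (old->new): [N G Z V]
  26. access L: MISS, evict N. Cache (old->new): [G Z V L]
  27. access V: HIT. Cache (old->new): [G Z V L]
  28. access V: HIT. Cache (old->new): [G Z V L]
  29. access N: MISS, evict G. Cache (old->new): [Z V L N]
  30. access Z: HIT. Cache (old->new): [Z V L N]
  31. access N: HIT. Cache (old->new): [Z V L N]
  32. access V: HIT. Cache (old->new): [Z V L N]
  33. access B: MISS, evict Z. Cache (old->new): [V L N B]
  34. access N: HIT. Cache (old->new): [V L N B]
Total: 20 hits, 14 misses, 10 evictions

Hit rate = 20/34 = 10/17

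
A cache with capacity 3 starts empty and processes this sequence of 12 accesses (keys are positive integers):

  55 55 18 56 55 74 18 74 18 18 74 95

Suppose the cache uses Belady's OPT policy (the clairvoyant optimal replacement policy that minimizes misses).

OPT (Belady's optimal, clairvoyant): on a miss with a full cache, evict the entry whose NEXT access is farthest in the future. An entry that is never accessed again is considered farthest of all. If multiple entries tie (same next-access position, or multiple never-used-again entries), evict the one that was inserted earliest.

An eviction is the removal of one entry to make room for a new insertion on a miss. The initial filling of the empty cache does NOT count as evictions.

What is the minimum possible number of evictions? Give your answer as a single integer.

OPT (Belady) simulation (capacity=3):
  1. access 55: MISS. Cache: [55]
  2. access 55: HIT. Next use of 55: step 5. Cache: [55]
  3. access 18: MISS. Cache: [55 18]
  4. access 56: MISS. Cache: [55 18 56]
  5. access 55: HIT. Next use of 55: never. Cache: [55 18 56]
  6. access 74: MISS, evict 55 (next use: never). Cache: [18 56 74]
  7. access 18: HIT. Next use of 18: step 9. Cache: [18 56 74]
  8. access 74: HIT. Next use of 74: step 11. Cache: [18 56 74]
  9. access 18: HIT. Next use of 18: step 10. Cache: [18 56 74]
  10. access 18: HIT. Next use of 18: never. Cache: [18 56 74]
  11. access 74: HIT. Next use of 74: never. Cache: [18 56 74]
  12. access 95: MISS, evict 18 (next use: never). Cache: [56 74 95]
Total: 7 hits, 5 misses, 2 evictions

Answer: 2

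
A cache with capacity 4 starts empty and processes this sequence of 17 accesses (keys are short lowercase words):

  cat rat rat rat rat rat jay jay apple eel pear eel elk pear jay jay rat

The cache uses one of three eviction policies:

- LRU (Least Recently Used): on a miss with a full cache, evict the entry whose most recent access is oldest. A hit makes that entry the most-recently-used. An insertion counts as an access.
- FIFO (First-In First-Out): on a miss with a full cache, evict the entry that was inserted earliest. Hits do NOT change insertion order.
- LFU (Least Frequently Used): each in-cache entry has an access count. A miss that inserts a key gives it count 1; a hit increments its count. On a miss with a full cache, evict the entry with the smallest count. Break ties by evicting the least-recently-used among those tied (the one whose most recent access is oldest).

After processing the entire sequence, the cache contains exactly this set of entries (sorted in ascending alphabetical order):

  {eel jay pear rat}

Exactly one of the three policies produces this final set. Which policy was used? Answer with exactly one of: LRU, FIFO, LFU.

Answer: LFU

Derivation:
Simulating under each policy and comparing final sets:
  LRU: final set = {elk jay pear rat} -> differs
  FIFO: final set = {elk jay pear rat} -> differs
  LFU: final set = {eel jay pear rat} -> MATCHES target
Only LFU produces the target set.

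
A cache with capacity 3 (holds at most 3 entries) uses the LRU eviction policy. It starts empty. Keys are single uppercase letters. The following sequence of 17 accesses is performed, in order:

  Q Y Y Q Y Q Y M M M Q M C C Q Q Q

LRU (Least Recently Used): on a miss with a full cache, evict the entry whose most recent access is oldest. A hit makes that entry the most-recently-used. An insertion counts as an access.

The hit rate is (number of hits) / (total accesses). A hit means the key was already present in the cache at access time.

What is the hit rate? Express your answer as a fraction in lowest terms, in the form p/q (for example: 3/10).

Answer: 13/17

Derivation:
LRU simulation (capacity=3):
  1. access Q: MISS. Cache (LRU->MRU): [Q]
  2. access Y: MISS. Cache (LRU->MRU): [Q Y]
  3. access Y: HIT. Cache (LRU->MRU): [Q Y]
  4. access Q: HIT. Cache (LRU->MRU): [Y Q]
  5. access Y: HIT. Cache (LRU->MRU): [Q Y]
  6. access Q: HIT. Cache (LRU->MRU): [Y Q]
  7. access Y: HIT. Cache (LRU->MRU): [Q Y]
  8. access M: MISS. Cache (LRU->MRU): [Q Y M]
  9. access M: HIT. Cache (LRU->MRU): [Q Y M]
  10. access M: HIT. Cache (LRU->MRU): [Q Y M]
  11. access Q: HIT. Cache (LRU->MRU): [Y M Q]
  12. access M: HIT. Cache (LRU->MRU): [Y Q M]
  13. access C: MISS, evict Y. Cache (LRU->MRU): [Q M C]
  14. access C: HIT. Cache (LRU->MRU): [Q M C]
  15. access Q: HIT. Cache (LRU->MRU): [M C Q]
  16. access Q: HIT. Cache (LRU->MRU): [M C Q]
  17. access Q: HIT. Cache (LRU->MRU): [M C Q]
Total: 13 hits, 4 misses, 1 evictions

Hit rate = 13/17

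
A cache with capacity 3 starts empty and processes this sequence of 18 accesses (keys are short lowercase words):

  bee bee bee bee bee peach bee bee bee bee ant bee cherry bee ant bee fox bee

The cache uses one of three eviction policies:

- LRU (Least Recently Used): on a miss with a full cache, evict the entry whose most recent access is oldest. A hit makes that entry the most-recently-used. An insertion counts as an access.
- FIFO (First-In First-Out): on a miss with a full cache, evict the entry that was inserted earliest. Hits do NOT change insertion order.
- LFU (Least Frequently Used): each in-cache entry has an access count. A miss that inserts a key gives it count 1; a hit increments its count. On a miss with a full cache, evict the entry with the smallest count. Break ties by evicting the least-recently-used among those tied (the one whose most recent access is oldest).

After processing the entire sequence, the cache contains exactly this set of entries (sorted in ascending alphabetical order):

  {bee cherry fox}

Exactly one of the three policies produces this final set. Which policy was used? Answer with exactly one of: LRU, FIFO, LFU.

Answer: FIFO

Derivation:
Simulating under each policy and comparing final sets:
  LRU: final set = {ant bee fox} -> differs
  FIFO: final set = {bee cherry fox} -> MATCHES target
  LFU: final set = {ant bee fox} -> differs
Only FIFO produces the target set.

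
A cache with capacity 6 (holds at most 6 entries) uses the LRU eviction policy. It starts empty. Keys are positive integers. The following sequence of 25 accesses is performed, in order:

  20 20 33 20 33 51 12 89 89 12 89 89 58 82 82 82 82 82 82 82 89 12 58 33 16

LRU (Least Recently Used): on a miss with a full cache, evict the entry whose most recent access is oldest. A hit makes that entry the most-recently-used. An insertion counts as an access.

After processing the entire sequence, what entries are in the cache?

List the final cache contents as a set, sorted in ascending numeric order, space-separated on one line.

Answer: 12 16 33 58 82 89

Derivation:
LRU simulation (capacity=6):
  1. access 20: MISS. Cache (LRU->MRU): [20]
  2. access 20: HIT. Cache (LRU->MRU): [20]
  3. access 33: MISS. Cache (LRU->MRU): [20 33]
  4. access 20: HIT. Cache (LRU->MRU): [33 20]
  5. access 33: HIT. Cache (LRU->MRU): [20 33]
  6. access 51: MISS. Cache (LRU->MRU): [20 33 51]
  7. access 12: MISS. Cache (LRU->MRU): [20 33 51 12]
  8. access 89: MISS. Cache (LRU->MRU): [20 33 51 12 89]
  9. access 89: HIT. Cache (LRU->MRU): [20 33 51 12 89]
  10. access 12: HIT. Cache (LRU->MRU): [20 33 51 89 12]
  11. access 89: HIT. Cache (LRU->MRU): [20 33 51 12 89]
  12. access 89: HIT. Cache (LRU->MRU): [20 33 51 12 89]
  13. access 58: MISS. Cache (LRU->MRU): [20 33 51 12 89 58]
  14. access 82: MISS, evict 20. Cache (LRU->MRU): [33 51 12 89 58 82]
  15. access 82: HIT. Cache (LRU->MRU): [33 51 12 89 58 82]
  16. access 82: HIT. Cache (LRU->MRU): [33 51 12 89 58 82]
  17. access 82: HIT. Cache (LRU->MRU): [33 51 12 89 58 82]
  18. access 82: HIT. Cache (LRU->MRU): [33 51 12 89 58 82]
  19. access 82: HIT. Cache (LRU->MRU): [33 51 12 89 58 82]
  20. access 82: HIT. Cache (LRU->MRU): [33 51 12 89 58 82]
  21. access 89: HIT. Cache (LRU->MRU): [33 51 12 58 82 89]
  22. access 12: HIT. Cache (LRU->MRU): [33 51 58 82 89 12]
  23. access 58: HIT. Cache (LRU->MRU): [33 51 82 89 12 58]
  24. access 33: HIT. Cache (LRU->MRU): [51 82 89 12 58 33]
  25. access 16: MISS, evict 51. Cache (LRU->MRU): [82 89 12 58 33 16]
Total: 17 hits, 8 misses, 2 evictions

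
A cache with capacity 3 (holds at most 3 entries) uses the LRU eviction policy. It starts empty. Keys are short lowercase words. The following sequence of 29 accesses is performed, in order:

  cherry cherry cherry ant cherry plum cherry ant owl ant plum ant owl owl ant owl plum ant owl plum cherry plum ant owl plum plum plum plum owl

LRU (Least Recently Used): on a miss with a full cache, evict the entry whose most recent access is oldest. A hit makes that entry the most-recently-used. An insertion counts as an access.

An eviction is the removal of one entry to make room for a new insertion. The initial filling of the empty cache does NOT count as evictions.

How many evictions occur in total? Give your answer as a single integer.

LRU simulation (capacity=3):
  1. access cherry: MISS. Cache (LRU->MRU): [cherry]
  2. access cherry: HIT. Cache (LRU->MRU): [cherry]
  3. access cherry: HIT. Cache (LRU->MRU): [cherry]
  4. access ant: MISS. Cache (LRU->MRU): [cherry ant]
  5. access cherry: HIT. Cache (LRU->MRU): [ant cherry]
  6. access plum: MISS. Cache (LRU->MRU): [ant cherry plum]
  7. access cherry: HIT. Cache (LRU->MRU): [ant plum cherry]
  8. access ant: HIT. Cache (LRU->MRU): [plum cherry ant]
  9. access owl: MISS, evict plum. Cache (LRU->MRU): [cherry ant owl]
  10. access ant: HIT. Cache (LRU->MRU): [cherry owl ant]
  11. access plum: MISS, evict cherry. Cache (LRU->MRU): [owl ant plum]
  12. access ant: HIT. Cache (LRU->MRU): [owl plum ant]
  13. access owl: HIT. Cache (LRU->MRU): [plum ant owl]
  14. access owl: HIT. Cache (LRU->MRU): [plum ant owl]
  15. access ant: HIT. Cache (LRU->MRU): [plum owl ant]
  16. access owl: HIT. Cache (LRU->MRU): [plum ant owl]
  17. access plum: HIT. Cache (LRU->MRU): [ant owl plum]
  18. access ant: HIT. Cache (LRU->MRU): [owl plum ant]
  19. access owl: HIT. Cache (LRU->MRU): [plum ant owl]
  20. access plum: HIT. Cache (LRU->MRU): [ant owl plum]
  21. access cherry: MISS, evict ant. Cache (LRU->MRU): [owl plum cherry]
  22. access plum: HIT. Cache (LRU->MRU): [owl cherry plum]
  23. access ant: MISS, evict owl. Cache (LRU->MRU): [cherry plum ant]
  24. access owl: MISS, evict cherry. Cache (LRU->MRU): [plum ant owl]
  25. access plum: HIT. Cache (LRU->MRU): [ant owl plum]
  26. access plum: HIT. Cache (LRU->MRU): [ant owl plum]
  27. access plum: HIT. Cache (LRU->MRU): [ant owl plum]
  28. access plum: HIT. Cache (LRU->MRU): [ant owl plum]
  29. access owl: HIT. Cache (LRU->MRU): [ant plum owl]
Total: 21 hits, 8 misses, 5 evictions

Answer: 5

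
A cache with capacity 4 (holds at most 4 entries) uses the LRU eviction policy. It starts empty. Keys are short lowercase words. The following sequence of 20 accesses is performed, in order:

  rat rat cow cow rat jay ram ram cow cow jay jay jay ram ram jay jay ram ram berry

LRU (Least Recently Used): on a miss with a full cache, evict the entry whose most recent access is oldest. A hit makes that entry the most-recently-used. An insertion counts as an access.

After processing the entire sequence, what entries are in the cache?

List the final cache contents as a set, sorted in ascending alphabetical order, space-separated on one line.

LRU simulation (capacity=4):
  1. access rat: MISS. Cache (LRU->MRU): [rat]
  2. access rat: HIT. Cache (LRU->MRU): [rat]
  3. access cow: MISS. Cache (LRU->MRU): [rat cow]
  4. access cow: HIT. Cache (LRU->MRU): [rat cow]
  5. access rat: HIT. Cache (LRU->MRU): [cow rat]
  6. access jay: MISS. Cache (LRU->MRU): [cow rat jay]
  7. access ram: MISS. Cache (LRU->MRU): [cow rat jay ram]
  8. access ram: HIT. Cache (LRU->MRU): [cow rat jay ram]
  9. access cow: HIT. Cache (LRU->MRU): [rat jay ram cow]
  10. access cow: HIT. Cache (LRU->MRU): [rat jay ram cow]
  11. access jay: HIT. Cache (LRU->MRU): [rat ram cow jay]
  12. access jay: HIT. Cache (LRU->MRU): [rat ram cow jay]
  13. access jay: HIT. Cache (LRU->MRU): [rat ram cow jay]
  14. access ram: HIT. Cache (LRU->MRU): [rat cow jay ram]
  15. access ram: HIT. Cache (LRU->MRU): [rat cow jay ram]
  16. access jay: HIT. Cache (LRU->MRU): [rat cow ram jay]
  17. access jay: HIT. Cache (LRU->MRU): [rat cow ram jay]
  18. access ram: HIT. Cache (LRU->MRU): [rat cow jay ram]
  19. access ram: HIT. Cache (LRU->MRU): [rat cow jay ram]
  20. access berry: MISS, evict rat. Cache (LRU->MRU): [cow jay ram berry]
Total: 15 hits, 5 misses, 1 evictions

Answer: berry cow jay ram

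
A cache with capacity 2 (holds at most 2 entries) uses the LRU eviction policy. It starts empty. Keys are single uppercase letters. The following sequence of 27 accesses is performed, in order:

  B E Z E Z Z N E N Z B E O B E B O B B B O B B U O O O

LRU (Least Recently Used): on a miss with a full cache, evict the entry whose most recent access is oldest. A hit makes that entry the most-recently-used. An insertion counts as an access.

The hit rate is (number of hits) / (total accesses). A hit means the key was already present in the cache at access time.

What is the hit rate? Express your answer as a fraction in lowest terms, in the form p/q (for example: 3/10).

LRU simulation (capacity=2):
  1. access B: MISS. Cache (LRU->MRU): [B]
  2. access E: MISS. Cache (LRU->MRU): [B E]
  3. access Z: MISS, evict B. Cache (LRU->MRU): [E Z]
  4. access E: HIT. Cache (LRU->MRU): [Z E]
  5. access Z: HIT. Cache (LRU->MRU): [E Z]
  6. access Z: HIT. Cache (LRU->MRU): [E Z]
  7. access N: MISS, evict E. Cache (LRU->MRU): [Z N]
  8. access E: MISS, evict Z. Cache (LRU->MRU): [N E]
  9. access N: HIT. Cache (LRU->MRU): [E N]
  10. access Z: MISS, evict E. Cache (LRU->MRU): [N Z]
  11. access B: MISS, evict N. Cache (LRU->MRU): [Z B]
  12. access E: MISS, evict Z. Cache (LRU->MRU): [B E]
  13. access O: MISS, evict B. Cache (LRU->MRU): [E O]
  14. access B: MISS, evict E. Cache (LRU->MRU): [O B]
  15. access E: MISS, evict O. Cache (LRU->MRU): [B E]
  16. access B: HIT. Cache (LRU->MRU): [E B]
  17. access O: MISS, evict E. Cache (LRU->MRU): [B O]
  18. access B: HIT. Cache (LRU->MRU): [O B]
  19. access B: HIT. Cache (LRU->MRU): [O B]
  20. access B: HIT. Cache (LRU->MRU): [O B]
  21. access O: HIT. Cache (LRU->MRU): [B O]
  22. access B: HIT. Cache (LRU->MRU): [O B]
  23. access B: HIT. Cache (LRU->MRU): [O B]
  24. access U: MISS, evict O. Cache (LRU->MRU): [B U]
  25. access O: MISS, evict B. Cache (LRU->MRU): [U O]
  26. access O: HIT. Cache (LRU->MRU): [U O]
  27. access O: HIT. Cache (LRU->MRU): [U O]
Total: 13 hits, 14 misses, 12 evictions

Hit rate = 13/27

Answer: 13/27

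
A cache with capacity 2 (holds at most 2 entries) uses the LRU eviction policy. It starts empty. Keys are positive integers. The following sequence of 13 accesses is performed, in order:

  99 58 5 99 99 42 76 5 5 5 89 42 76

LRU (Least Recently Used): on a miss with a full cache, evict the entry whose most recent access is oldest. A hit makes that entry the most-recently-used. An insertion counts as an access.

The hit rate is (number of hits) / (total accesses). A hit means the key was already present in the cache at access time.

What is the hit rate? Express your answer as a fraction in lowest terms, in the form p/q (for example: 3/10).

LRU simulation (capacity=2):
  1. access 99: MISS. Cache (LRU->MRU): [99]
  2. access 58: MISS. Cache (LRU->MRU): [99 58]
  3. access 5: MISS, evict 99. Cache (LRU->MRU): [58 5]
  4. access 99: MISS, evict 58. Cache (LRU->MRU): [5 99]
  5. access 99: HIT. Cache (LRU->MRU): [5 99]
  6. access 42: MISS, evict 5. Cache (LRU->MRU): [99 42]
  7. access 76: MISS, evict 99. Cache (LRU->MRU): [42 76]
  8. access 5: MISS, evict 42. Cache (LRU->MRU): [76 5]
  9. access 5: HIT. Cache (LRU->MRU): [76 5]
  10. access 5: HIT. Cache (LRU->MRU): [76 5]
  11. access 89: MISS, evict 76. Cache (LRU->MRU): [5 89]
  12. access 42: MISS, evict 5. Cache (LRU->MRU): [89 42]
  13. access 76: MISS, evict 89. Cache (LRU->MRU): [42 76]
Total: 3 hits, 10 misses, 8 evictions

Hit rate = 3/13

Answer: 3/13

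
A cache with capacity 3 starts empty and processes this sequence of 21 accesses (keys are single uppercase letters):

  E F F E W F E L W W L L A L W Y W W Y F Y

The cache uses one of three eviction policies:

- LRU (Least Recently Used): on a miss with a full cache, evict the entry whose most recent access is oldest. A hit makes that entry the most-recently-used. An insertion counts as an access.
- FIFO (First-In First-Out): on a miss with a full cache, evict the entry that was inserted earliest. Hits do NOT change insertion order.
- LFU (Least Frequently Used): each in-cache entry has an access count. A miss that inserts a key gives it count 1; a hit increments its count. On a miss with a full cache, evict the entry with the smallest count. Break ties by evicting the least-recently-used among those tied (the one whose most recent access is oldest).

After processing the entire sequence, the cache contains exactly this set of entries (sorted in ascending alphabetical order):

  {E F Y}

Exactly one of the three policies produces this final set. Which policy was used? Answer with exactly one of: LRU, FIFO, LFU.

Answer: LFU

Derivation:
Simulating under each policy and comparing final sets:
  LRU: final set = {F W Y} -> differs
  FIFO: final set = {F W Y} -> differs
  LFU: final set = {E F Y} -> MATCHES target
Only LFU produces the target set.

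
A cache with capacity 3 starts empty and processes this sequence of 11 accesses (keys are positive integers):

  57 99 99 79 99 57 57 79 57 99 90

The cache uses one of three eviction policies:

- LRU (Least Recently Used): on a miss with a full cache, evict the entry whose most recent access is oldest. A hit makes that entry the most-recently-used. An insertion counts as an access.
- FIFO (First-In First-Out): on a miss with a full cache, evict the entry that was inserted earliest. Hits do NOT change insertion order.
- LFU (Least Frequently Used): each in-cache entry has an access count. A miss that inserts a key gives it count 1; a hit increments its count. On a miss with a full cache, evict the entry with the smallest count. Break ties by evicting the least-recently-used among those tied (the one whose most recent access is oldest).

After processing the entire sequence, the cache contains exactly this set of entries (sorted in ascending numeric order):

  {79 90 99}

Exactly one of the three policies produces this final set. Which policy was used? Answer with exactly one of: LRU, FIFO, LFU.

Answer: FIFO

Derivation:
Simulating under each policy and comparing final sets:
  LRU: final set = {57 90 99} -> differs
  FIFO: final set = {79 90 99} -> MATCHES target
  LFU: final set = {57 90 99} -> differs
Only FIFO produces the target set.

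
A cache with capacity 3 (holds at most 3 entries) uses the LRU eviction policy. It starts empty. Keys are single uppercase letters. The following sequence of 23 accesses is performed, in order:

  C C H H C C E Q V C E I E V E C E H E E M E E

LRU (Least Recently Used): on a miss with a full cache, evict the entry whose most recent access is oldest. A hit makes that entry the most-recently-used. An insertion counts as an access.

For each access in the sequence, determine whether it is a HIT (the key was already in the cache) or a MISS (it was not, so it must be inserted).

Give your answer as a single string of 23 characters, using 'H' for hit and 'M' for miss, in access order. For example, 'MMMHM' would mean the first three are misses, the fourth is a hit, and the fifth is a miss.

LRU simulation (capacity=3):
  1. access C: MISS. Cache (LRU->MRU): [C]
  2. access C: HIT. Cache (LRU->MRU): [C]
  3. access H: MISS. Cache (LRU->MRU): [C H]
  4. access H: HIT. Cache (LRU->MRU): [C H]
  5. access C: HIT. Cache (LRU->MRU): [H C]
  6. access C: HIT. Cache (LRU->MRU): [H C]
  7. access E: MISS. Cache (LRU->MRU): [H C E]
  8. access Q: MISS, evict H. Cache (LRU->MRU): [C E Q]
  9. access V: MISS, evict C. Cache (LRU->MRU): [E Q V]
  10. access C: MISS, evict E. Cache (LRU->MRU): [Q V C]
  11. access E: MISS, evict Q. Cache (LRU->MRU): [V C E]
  12. access I: MISS, evict V. Cache (LRU->MRU): [C E I]
  13. access E: HIT. Cache (LRU->MRU): [C I E]
  14. access V: MISS, evict C. Cache (LRU->MRU): [I E V]
  15. access E: HIT. Cache (LRU->MRU): [I V E]
  16. access C: MISS, evict I. Cache (LRU->MRU): [V E C]
  17. access E: HIT. Cache (LRU->MRU): [V C E]
  18. access H: MISS, evict V. Cache (LRU->MRU): [C E H]
  19. access E: HIT. Cache (LRU->MRU): [C H E]
  20. access E: HIT. Cache (LRU->MRU): [C H E]
  21. access M: MISS, evict C. Cache (LRU->MRU): [H E M]
  22. access E: HIT. Cache (LRU->MRU): [H M E]
  23. access E: HIT. Cache (LRU->MRU): [H M E]
Total: 11 hits, 12 misses, 9 evictions

Answer: MHMHHHMMMMMMHMHMHMHHMHH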